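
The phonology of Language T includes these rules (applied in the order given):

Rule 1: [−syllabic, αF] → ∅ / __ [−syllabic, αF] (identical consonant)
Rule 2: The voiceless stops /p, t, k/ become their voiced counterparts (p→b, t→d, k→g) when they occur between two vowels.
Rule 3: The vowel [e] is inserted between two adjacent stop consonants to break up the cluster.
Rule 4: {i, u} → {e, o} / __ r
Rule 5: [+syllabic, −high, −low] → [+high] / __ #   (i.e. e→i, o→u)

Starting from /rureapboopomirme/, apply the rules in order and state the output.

Rule 1 (degemination): no segment meets the environment; /rureapboopomirme/ is unchanged.
Rule 2 (intervocalic voicing): /p/ is a voiceless stop between vowels /o/ and /o/, so it voices to [b]. /rureapboopomirme/ → rureapboobomirme.
Rule 3 (stop-cluster e-epenthesis): /p/ and /b/ form a stop–stop cluster, so [e] is inserted between them. /rureapboobomirme/ → rureapeboobomirme.
Rule 4 (pre-rhotic lowering): /u/ is a high vowel immediately before /r/, so it lowers to [o]. /i/ is a high vowel immediately before /r/, so it lowers to [e]. /rureapeboobomirme/ → roreapeboobomerme.
Rule 5 (final vowel raising): /e/ is a mid vowel in word-final position, so it raises to [i]. /roreapeboobomerme/ → roreapeboobomermi.

roreapeboobomermi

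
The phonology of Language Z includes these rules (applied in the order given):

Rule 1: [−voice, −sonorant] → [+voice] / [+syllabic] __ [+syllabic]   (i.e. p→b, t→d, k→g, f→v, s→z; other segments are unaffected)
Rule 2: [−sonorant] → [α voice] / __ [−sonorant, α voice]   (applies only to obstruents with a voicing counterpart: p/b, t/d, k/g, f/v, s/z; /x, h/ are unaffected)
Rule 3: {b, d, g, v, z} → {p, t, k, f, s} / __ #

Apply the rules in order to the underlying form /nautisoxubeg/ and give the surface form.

naudizoxubek

Rule 1 (intervocalic voicing): /t/ is a voiceless obstruent between vowels /u/ and /i/, so it voices to [d]. /s/ is a voiceless obstruent between vowels /i/ and /o/, so it voices to [z]. /nautisoxubeg/ → naudizoxubeg.
Rule 2 (regressive voicing assimilation): no segment meets the environment; /naudizoxubeg/ is unchanged.
Rule 3 (final devoicing): /g/ is a voiced obstruent in word-final position, so it devoices to [k]. /naudizoxubeg/ → naudizoxubek.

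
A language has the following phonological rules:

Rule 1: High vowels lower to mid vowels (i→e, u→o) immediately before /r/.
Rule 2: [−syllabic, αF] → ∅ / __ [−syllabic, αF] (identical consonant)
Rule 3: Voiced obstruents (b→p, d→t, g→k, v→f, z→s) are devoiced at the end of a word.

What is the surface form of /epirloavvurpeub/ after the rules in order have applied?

eperloavorpeup

Rule 1 (pre-rhotic lowering): /i/ is a high vowel immediately before /r/, so it lowers to [e]. /u/ is a high vowel immediately before /r/, so it lowers to [o]. /epirloavvurpeub/ → eperloavvorpeub.
Rule 2 (degemination): /vv/ is a geminate; the first /v/ deletes. /eperloavvorpeub/ → eperloavorpeub.
Rule 3 (final devoicing): /b/ is a voiced obstruent in word-final position, so it devoices to [p]. /eperloavorpeub/ → eperloavorpeup.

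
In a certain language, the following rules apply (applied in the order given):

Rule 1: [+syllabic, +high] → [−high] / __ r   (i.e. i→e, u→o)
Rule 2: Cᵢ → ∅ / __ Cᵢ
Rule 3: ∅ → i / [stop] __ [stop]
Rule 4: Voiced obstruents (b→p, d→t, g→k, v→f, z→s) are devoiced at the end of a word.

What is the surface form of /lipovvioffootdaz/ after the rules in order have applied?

Rule 1 (pre-rhotic lowering): no segment meets the environment; /lipovvioffootdaz/ is unchanged.
Rule 2 (degemination): /vv/ is a geminate; the first /v/ deletes. /ff/ is a geminate; the first /f/ deletes. /lipovvioffootdaz/ → lipoviofootdaz.
Rule 3 (stop-cluster i-epenthesis): /t/ and /d/ form a stop–stop cluster, so [i] is inserted between them. /lipoviofootdaz/ → lipoviofootidaz.
Rule 4 (final devoicing): /z/ is a voiced obstruent in word-final position, so it devoices to [s]. /lipoviofootidaz/ → lipoviofootidas.

lipoviofootidas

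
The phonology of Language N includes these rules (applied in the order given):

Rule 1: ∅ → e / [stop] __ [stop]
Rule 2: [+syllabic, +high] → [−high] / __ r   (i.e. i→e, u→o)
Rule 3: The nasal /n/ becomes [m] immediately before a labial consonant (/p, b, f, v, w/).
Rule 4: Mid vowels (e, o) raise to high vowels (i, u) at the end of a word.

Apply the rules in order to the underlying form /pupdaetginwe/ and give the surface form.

Rule 1 (stop-cluster e-epenthesis): /p/ and /d/ form a stop–stop cluster, so [e] is inserted between them. /t/ and /g/ form a stop–stop cluster, so [e] is inserted between them. /pupdaetginwe/ → pupedaeteginwe.
Rule 2 (pre-rhotic lowering): no segment meets the environment; /pupedaeteginwe/ is unchanged.
Rule 3 (nasal place assimilation): /n/ precedes the labial consonant /w/, so it assimilates in place to [m]. /pupedaeteginwe/ → pupedaetegimwe.
Rule 4 (final vowel raising): /e/ is a mid vowel in word-final position, so it raises to [i]. /pupedaetegimwe/ → pupedaetegimwi.

pupedaetegimwi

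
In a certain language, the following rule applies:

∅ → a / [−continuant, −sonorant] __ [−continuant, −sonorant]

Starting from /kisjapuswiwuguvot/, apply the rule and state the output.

No segment of /kisjapuswiwuguvot/ meets the structural description of the rule, so the form surfaces unchanged.

kisjapuswiwuguvot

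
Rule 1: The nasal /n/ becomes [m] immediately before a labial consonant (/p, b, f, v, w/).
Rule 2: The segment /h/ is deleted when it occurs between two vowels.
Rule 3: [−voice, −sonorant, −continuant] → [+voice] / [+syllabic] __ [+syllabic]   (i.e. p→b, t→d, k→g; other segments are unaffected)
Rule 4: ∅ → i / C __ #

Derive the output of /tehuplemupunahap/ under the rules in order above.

Rule 1 (nasal place assimilation): no segment meets the environment; /tehuplemupunahap/ is unchanged.
Rule 2 (intervocalic h-deletion): /h/ occurs between vowels /e/ and /u/, so it deletes. /h/ occurs between vowels /a/ and /a/, so it deletes. /tehuplemupunahap/ → teuplemupunaap.
Rule 3 (intervocalic voicing): /p/ is a voiceless stop between vowels /u/ and /u/, so it voices to [b]. /teuplemupunaap/ → teuplemubunaap.
Rule 4 (final i-epenthesis): the form ends in the consonant /p/, so [i] is inserted word-finally. /teuplemubunaap/ → teuplemubunaapi.

teuplemubunaapi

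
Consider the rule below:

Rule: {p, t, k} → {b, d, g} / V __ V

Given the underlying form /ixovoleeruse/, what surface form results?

ixovoleeruse

No segment of /ixovoleeruse/ meets the structural description of the rule, so the form surfaces unchanged.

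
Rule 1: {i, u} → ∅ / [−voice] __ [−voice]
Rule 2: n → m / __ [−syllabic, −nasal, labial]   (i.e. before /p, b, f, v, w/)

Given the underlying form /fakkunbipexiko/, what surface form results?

Rule 1 (high vowel syncope): /i/ is a high vowel flanked by voiceless consonants /x/ and /k/, so it deletes. /fakkunbipexiko/ → fakkunbipexko.
Rule 2 (nasal place assimilation): /n/ precedes the labial consonant /b/, so it assimilates in place to [m]. /fakkunbipexko/ → fakkumbipexko.

fakkumbipexko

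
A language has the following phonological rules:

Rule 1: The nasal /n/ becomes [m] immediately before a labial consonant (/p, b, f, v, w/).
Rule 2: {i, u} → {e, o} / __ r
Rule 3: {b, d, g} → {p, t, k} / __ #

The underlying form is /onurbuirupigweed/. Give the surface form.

onorbuerupigweet

Rule 1 (nasal place assimilation): no segment meets the environment; /onurbuirupigweed/ is unchanged.
Rule 2 (pre-rhotic lowering): /u/ is a high vowel immediately before /r/, so it lowers to [o]. /i/ is a high vowel immediately before /r/, so it lowers to [e]. /onurbuirupigweed/ → onorbuerupigweed.
Rule 3 (final devoicing): /d/ is a voiced stop in word-final position, so it devoices to [t]. /onorbuerupigweed/ → onorbuerupigweet.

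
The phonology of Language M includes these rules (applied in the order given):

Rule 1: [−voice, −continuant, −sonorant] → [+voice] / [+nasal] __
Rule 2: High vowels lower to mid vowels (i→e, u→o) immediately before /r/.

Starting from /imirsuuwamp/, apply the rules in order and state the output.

Rule 1 (post-nasal voicing): /p/ is a voiceless stop immediately after the nasal /m/, so it voices to [b]. /imirsuuwamp/ → imirsuuwamb.
Rule 2 (pre-rhotic lowering): /i/ is a high vowel immediately before /r/, so it lowers to [e]. /imirsuuwamb/ → imersuuwamb.

imersuuwamb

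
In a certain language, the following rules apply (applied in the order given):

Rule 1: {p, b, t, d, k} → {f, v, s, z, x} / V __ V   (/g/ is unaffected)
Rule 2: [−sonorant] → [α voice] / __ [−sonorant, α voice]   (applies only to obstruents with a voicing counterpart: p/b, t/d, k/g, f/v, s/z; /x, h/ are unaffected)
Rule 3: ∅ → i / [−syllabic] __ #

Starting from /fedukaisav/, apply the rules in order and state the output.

fezuxaisavi

Rule 1 (intervocalic spirantization): /d/ is a stop between vowels /e/ and /u/, so it spirantizes to the fricative [z]. /k/ is a stop between vowels /u/ and /a/, so it spirantizes to the fricative [x]. /fedukaisav/ → fezuxaisav.
Rule 2 (regressive voicing assimilation): no segment meets the environment; /fezuxaisav/ is unchanged.
Rule 3 (final i-epenthesis): the form ends in the consonant /v/, so [i] is inserted word-finally. /fezuxaisav/ → fezuxaisavi.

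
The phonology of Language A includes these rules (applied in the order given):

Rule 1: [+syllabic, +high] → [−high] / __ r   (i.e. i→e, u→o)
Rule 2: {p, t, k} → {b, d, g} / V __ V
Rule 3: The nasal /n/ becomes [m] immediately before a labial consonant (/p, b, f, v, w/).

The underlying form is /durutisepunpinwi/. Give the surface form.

dorudisebumpimwi

Rule 1 (pre-rhotic lowering): /u/ is a high vowel immediately before /r/, so it lowers to [o]. /durutisepunpinwi/ → dorutisepunpinwi.
Rule 2 (intervocalic voicing): /t/ is a voiceless stop between vowels /u/ and /i/, so it voices to [d]. /p/ is a voiceless stop between vowels /e/ and /u/, so it voices to [b]. /dorutisepunpinwi/ → dorudisebunpinwi.
Rule 3 (nasal place assimilation): /n/ precedes the labial consonant /p/, so it assimilates in place to [m]. /n/ precedes the labial consonant /w/, so it assimilates in place to [m]. /dorudisebunpinwi/ → dorudisebumpimwi.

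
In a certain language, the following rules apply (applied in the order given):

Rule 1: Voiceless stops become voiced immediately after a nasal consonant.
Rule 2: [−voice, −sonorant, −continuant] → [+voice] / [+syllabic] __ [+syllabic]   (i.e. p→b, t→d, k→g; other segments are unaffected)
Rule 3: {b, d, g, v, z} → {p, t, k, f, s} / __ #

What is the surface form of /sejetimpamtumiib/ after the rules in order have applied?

Rule 1 (post-nasal voicing): /p/ is a voiceless stop immediately after the nasal /m/, so it voices to [b]. /t/ is a voiceless stop immediately after the nasal /m/, so it voices to [d]. /sejetimpamtumiib/ → sejetimbamdumiib.
Rule 2 (intervocalic voicing): /t/ is a voiceless stop between vowels /e/ and /i/, so it voices to [d]. /sejetimbamdumiib/ → sejedimbamdumiib.
Rule 3 (final devoicing): /b/ is a voiced obstruent in word-final position, so it devoices to [p]. /sejedimbamdumiib/ → sejedimbamdumiip.

sejedimbamdumiip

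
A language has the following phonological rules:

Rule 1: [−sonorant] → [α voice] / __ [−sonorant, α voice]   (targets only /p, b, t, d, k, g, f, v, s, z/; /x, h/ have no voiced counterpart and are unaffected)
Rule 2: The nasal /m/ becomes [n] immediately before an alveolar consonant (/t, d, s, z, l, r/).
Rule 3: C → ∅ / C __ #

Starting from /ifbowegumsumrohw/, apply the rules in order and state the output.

Rule 1 (regressive voicing assimilation): /f/ precedes the voiced obstruent /b/, so it voices to [v] by assimilation. /ifbowegumsumrohw/ → ivbowegumsumrohw.
Rule 2 (nasal place assimilation): /m/ precedes the alveolar consonant /s/, so it assimilates in place to [n]. /m/ precedes the alveolar consonant /r/, so it assimilates in place to [n]. /ivbowegumsumrohw/ → ivbowegunsunrohw.
Rule 3 (final cluster simplification): /w/ is the second consonant of a word-final cluster /hw/, so it deletes. /ivbowegunsunrohw/ → ivbowegunsunroh.

ivbowegunsunroh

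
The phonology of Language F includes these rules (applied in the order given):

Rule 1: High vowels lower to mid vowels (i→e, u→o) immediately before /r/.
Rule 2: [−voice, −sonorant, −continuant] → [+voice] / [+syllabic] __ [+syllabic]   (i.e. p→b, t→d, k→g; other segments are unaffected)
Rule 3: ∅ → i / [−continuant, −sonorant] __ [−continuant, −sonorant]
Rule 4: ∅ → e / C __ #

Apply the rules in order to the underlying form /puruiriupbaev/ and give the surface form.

porueriupibaeve

Rule 1 (pre-rhotic lowering): /u/ is a high vowel immediately before /r/, so it lowers to [o]. /i/ is a high vowel immediately before /r/, so it lowers to [e]. /puruiriupbaev/ → porueriupbaev.
Rule 2 (intervocalic voicing): no segment meets the environment; /porueriupbaev/ is unchanged.
Rule 3 (stop-cluster i-epenthesis): /p/ and /b/ form a stop–stop cluster, so [i] is inserted between them. /porueriupbaev/ → porueriupibaev.
Rule 4 (final e-epenthesis): the form ends in the consonant /v/, so [e] is inserted word-finally. /porueriupibaev/ → porueriupibaeve.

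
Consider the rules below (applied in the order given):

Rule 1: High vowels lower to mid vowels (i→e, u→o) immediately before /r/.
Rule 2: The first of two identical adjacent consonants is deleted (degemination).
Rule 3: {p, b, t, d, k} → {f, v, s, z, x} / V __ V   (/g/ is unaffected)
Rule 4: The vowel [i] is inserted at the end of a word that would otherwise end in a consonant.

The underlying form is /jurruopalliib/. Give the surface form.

joruofaliibi

Rule 1 (pre-rhotic lowering): /u/ is a high vowel immediately before /r/, so it lowers to [o]. /jurruopalliib/ → jorruopalliib.
Rule 2 (degemination): /rr/ is a geminate; the first /r/ deletes. /ll/ is a geminate; the first /l/ deletes. /jorruopalliib/ → joruopaliib.
Rule 3 (intervocalic spirantization): /p/ is a stop between vowels /o/ and /a/, so it spirantizes to the fricative [f]. /joruopaliib/ → joruofaliib.
Rule 4 (final i-epenthesis): the form ends in the consonant /b/, so [i] is inserted word-finally. /joruofaliib/ → joruofaliibi.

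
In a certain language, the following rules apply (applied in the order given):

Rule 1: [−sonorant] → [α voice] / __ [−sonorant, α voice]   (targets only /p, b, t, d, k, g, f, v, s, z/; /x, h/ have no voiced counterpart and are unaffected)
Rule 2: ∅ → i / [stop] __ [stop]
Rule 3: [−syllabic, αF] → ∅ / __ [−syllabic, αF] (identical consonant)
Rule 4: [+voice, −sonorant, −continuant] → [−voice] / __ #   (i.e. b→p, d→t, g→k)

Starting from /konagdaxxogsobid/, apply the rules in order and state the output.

konagidaxoksobit

Rule 1 (regressive voicing assimilation): /g/ precedes the voiceless obstruent /s/, so it devoices to [k] by assimilation. /konagdaxxogsobid/ → konagdaxxoksobid.
Rule 2 (stop-cluster i-epenthesis): /g/ and /d/ form a stop–stop cluster, so [i] is inserted between them. /konagdaxxoksobid/ → konagidaxxoksobid.
Rule 3 (degemination): /xx/ is a geminate; the first /x/ deletes. /konagidaxxoksobid/ → konagidaxoksobid.
Rule 4 (final devoicing): /d/ is a voiced stop in word-final position, so it devoices to [t]. /konagidaxoksobid/ → konagidaxoksobit.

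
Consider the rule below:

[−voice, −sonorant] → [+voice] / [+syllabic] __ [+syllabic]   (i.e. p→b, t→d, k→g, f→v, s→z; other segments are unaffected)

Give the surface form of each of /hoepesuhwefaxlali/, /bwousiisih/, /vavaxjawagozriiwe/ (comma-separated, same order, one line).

/hoepesuhwefaxlali/: /p/ is a voiceless obstruent between vowels /e/ and /e/, so it voices to [b]. /s/ is a voiceless obstruent between vowels /e/ and /u/, so it voices to [z]. /f/ is a voiceless obstruent between vowels /e/ and /a/, so it voices to [v]. → [hoebezuhwevaxlali].
/bwousiisih/: /s/ is a voiceless obstruent between vowels /u/ and /i/, so it voices to [z]. /s/ is a voiceless obstruent between vowels /i/ and /i/, so it voices to [z]. → [bwouziizih].
/vavaxjawagozriiwe/: the rule's environment is not met; surfaces unchanged as [vavaxjawagozriiwe].

hoebezuhwevaxlali, bwouziizih, vavaxjawagozriiwe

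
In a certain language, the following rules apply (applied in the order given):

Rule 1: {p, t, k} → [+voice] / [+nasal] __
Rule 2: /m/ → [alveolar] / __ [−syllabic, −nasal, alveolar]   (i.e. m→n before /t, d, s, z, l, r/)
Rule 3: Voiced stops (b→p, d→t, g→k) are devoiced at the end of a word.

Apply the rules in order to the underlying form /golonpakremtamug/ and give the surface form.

golonbakrendamuk

Rule 1 (post-nasal voicing): /p/ is a voiceless stop immediately after the nasal /n/, so it voices to [b]. /t/ is a voiceless stop immediately after the nasal /m/, so it voices to [d]. /golonpakremtamug/ → golonbakremdamug.
Rule 2 (nasal place assimilation): /m/ precedes the alveolar consonant /d/, so it assimilates in place to [n]. /golonbakremdamug/ → golonbakrendamug.
Rule 3 (final devoicing): /g/ is a voiced stop in word-final position, so it devoices to [k]. /golonbakrendamug/ → golonbakrendamuk.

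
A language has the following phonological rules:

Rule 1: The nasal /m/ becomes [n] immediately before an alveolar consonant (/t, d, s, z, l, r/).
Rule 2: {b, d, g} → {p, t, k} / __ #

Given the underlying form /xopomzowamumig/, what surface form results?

xoponzowamumik

Rule 1 (nasal place assimilation): /m/ precedes the alveolar consonant /z/, so it assimilates in place to [n]. /xopomzowamumig/ → xoponzowamumig.
Rule 2 (final devoicing): /g/ is a voiced stop in word-final position, so it devoices to [k]. /xoponzowamumig/ → xoponzowamumik.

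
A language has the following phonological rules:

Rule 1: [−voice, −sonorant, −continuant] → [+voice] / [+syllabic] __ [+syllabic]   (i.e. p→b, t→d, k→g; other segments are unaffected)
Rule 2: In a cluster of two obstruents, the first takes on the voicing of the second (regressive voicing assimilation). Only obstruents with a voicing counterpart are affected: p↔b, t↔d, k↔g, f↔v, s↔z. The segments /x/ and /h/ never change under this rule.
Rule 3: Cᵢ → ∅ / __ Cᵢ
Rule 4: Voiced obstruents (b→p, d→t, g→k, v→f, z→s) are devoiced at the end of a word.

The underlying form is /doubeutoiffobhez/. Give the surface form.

Rule 1 (intervocalic voicing): /t/ is a voiceless stop between vowels /u/ and /o/, so it voices to [d]. /doubeutoiffobhez/ → doubeudoiffobhez.
Rule 2 (regressive voicing assimilation): /b/ precedes the voiceless obstruent /h/, so it devoices to [p] by assimilation. /doubeudoiffobhez/ → doubeudoiffophez.
Rule 3 (degemination): /ff/ is a geminate; the first /f/ deletes. /doubeudoiffophez/ → doubeudoifophez.
Rule 4 (final devoicing): /z/ is a voiced obstruent in word-final position, so it devoices to [s]. /doubeudoifophez/ → doubeudoifophes.

doubeudoifophes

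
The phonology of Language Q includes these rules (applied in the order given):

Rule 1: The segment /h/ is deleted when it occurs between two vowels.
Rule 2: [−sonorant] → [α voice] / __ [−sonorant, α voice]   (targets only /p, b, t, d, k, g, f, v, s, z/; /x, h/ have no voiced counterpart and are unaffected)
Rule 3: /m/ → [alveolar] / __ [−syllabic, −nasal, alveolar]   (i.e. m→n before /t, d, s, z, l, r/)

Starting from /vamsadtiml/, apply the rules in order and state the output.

vansattinl

Rule 1 (intervocalic h-deletion): no segment meets the environment; /vamsadtiml/ is unchanged.
Rule 2 (regressive voicing assimilation): /d/ precedes the voiceless obstruent /t/, so it devoices to [t] by assimilation. /vamsadtiml/ → vamsattiml.
Rule 3 (nasal place assimilation): /m/ precedes the alveolar consonant /s/, so it assimilates in place to [n]. /m/ precedes the alveolar consonant /l/, so it assimilates in place to [n]. /vamsattiml/ → vansattinl.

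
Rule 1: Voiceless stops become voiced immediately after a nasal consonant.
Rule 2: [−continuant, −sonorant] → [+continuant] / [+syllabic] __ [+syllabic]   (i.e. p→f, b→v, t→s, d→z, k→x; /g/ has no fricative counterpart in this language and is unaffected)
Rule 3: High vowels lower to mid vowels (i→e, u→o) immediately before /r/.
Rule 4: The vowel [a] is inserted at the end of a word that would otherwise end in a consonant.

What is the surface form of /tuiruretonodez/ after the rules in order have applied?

Rule 1 (post-nasal voicing): no segment meets the environment; /tuiruretonodez/ is unchanged.
Rule 2 (intervocalic spirantization): /t/ is a stop between vowels /e/ and /o/, so it spirantizes to the fricative [s]. /d/ is a stop between vowels /o/ and /e/, so it spirantizes to the fricative [z]. /tuiruretonodez/ → tuiruresonozez.
Rule 3 (pre-rhotic lowering): /i/ is a high vowel immediately before /r/, so it lowers to [e]. /u/ is a high vowel immediately before /r/, so it lowers to [o]. /tuiruresonozez/ → tueroresonozez.
Rule 4 (final a-epenthesis): the form ends in the consonant /z/, so [a] is inserted word-finally. /tueroresonozez/ → tueroresonozeza.

tueroresonozeza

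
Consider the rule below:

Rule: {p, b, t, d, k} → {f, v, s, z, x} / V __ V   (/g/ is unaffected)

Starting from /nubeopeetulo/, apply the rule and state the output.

/b/ is a stop between vowels /u/ and /e/, so it spirantizes to the fricative [v].
/p/ is a stop between vowels /o/ and /e/, so it spirantizes to the fricative [f].
/t/ is a stop between vowels /e/ and /u/, so it spirantizes to the fricative [s].
Surface form: [nuveofeesulo].

nuveofeesulo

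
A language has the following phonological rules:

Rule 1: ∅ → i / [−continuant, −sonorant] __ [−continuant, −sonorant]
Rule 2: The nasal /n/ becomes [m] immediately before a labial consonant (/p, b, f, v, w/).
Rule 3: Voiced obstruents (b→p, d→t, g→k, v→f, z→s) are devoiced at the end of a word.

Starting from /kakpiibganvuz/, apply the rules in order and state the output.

Rule 1 (stop-cluster i-epenthesis): /k/ and /p/ form a stop–stop cluster, so [i] is inserted between them. /b/ and /g/ form a stop–stop cluster, so [i] is inserted between them. /kakpiibganvuz/ → kakipiibiganvuz.
Rule 2 (nasal place assimilation): /n/ precedes the labial consonant /v/, so it assimilates in place to [m]. /kakipiibiganvuz/ → kakipiibigamvuz.
Rule 3 (final devoicing): /z/ is a voiced obstruent in word-final position, so it devoices to [s]. /kakipiibigamvuz/ → kakipiibigamvus.

kakipiibigamvus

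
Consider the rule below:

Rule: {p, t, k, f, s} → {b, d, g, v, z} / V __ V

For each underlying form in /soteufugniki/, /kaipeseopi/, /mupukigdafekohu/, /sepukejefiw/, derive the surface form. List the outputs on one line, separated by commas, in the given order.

sodeuvugnigi, kaibezeobi, mubugigdavegohu, sebugejeviw

/soteufugniki/: /t/ is a voiceless obstruent between vowels /o/ and /e/, so it voices to [d]. /f/ is a voiceless obstruent between vowels /u/ and /u/, so it voices to [v]. /k/ is a voiceless obstruent between vowels /i/ and /i/, so it voices to [g]. → [sodeuvugnigi].
/kaipeseopi/: /p/ is a voiceless obstruent between vowels /i/ and /e/, so it voices to [b]. /s/ is a voiceless obstruent between vowels /e/ and /e/, so it voices to [z]. /p/ is a voiceless obstruent between vowels /o/ and /i/, so it voices to [b]. → [kaibezeobi].
/mupukigdafekohu/: /p/ is a voiceless obstruent between vowels /u/ and /u/, so it voices to [b]. /k/ is a voiceless obstruent between vowels /u/ and /i/, so it voices to [g]. /f/ is a voiceless obstruent between vowels /a/ and /e/, so it voices to [v]. /k/ is a voiceless obstruent between vowels /e/ and /o/, so it voices to [g]. → [mubugigdavegohu].
/sepukejefiw/: /p/ is a voiceless obstruent between vowels /e/ and /u/, so it voices to [b]. /k/ is a voiceless obstruent between vowels /u/ and /e/, so it voices to [g]. /f/ is a voiceless obstruent between vowels /e/ and /i/, so it voices to [v]. → [sebugejeviw].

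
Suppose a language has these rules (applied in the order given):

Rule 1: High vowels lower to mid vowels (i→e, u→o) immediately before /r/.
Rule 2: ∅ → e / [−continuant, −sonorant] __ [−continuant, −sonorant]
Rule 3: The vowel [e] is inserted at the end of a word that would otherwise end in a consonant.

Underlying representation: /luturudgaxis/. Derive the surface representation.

lutorudegaxise

Rule 1 (pre-rhotic lowering): /u/ is a high vowel immediately before /r/, so it lowers to [o]. /luturudgaxis/ → lutorudgaxis.
Rule 2 (stop-cluster e-epenthesis): /d/ and /g/ form a stop–stop cluster, so [e] is inserted between them. /lutorudgaxis/ → lutorudegaxis.
Rule 3 (final e-epenthesis): the form ends in the consonant /s/, so [e] is inserted word-finally. /lutorudegaxis/ → lutorudegaxise.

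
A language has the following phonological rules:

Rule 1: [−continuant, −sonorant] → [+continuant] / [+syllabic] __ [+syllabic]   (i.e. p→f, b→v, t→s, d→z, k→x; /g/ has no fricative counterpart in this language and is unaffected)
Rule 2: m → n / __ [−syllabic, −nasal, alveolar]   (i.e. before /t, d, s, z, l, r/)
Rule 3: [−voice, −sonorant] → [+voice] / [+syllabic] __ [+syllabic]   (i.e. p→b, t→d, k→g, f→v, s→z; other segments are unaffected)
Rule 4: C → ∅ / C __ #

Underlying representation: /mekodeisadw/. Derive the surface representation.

Rule 1 (intervocalic spirantization): /k/ is a stop between vowels /e/ and /o/, so it spirantizes to the fricative [x]. /d/ is a stop between vowels /o/ and /e/, so it spirantizes to the fricative [z]. /mekodeisadw/ → mexozeisadw.
Rule 2 (nasal place assimilation): no segment meets the environment; /mexozeisadw/ is unchanged.
Rule 3 (intervocalic voicing): /s/ is a voiceless obstruent between vowels /i/ and /a/, so it voices to [z]. /mexozeisadw/ → mexozeizadw.
Rule 4 (final cluster simplification): /w/ is the second consonant of a word-final cluster /dw/, so it deletes. /mexozeizadw/ → mexozeizad.

mexozeizad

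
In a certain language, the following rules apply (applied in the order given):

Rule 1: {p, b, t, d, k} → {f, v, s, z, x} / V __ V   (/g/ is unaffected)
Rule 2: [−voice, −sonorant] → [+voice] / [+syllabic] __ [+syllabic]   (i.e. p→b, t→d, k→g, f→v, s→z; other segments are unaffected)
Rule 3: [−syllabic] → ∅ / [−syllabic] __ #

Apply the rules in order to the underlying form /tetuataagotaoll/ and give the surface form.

tezuazaagozaol

Rule 1 (intervocalic spirantization): /t/ is a stop between vowels /e/ and /u/, so it spirantizes to the fricative [s]. /t/ is a stop between vowels /a/ and /a/, so it spirantizes to the fricative [s]. /t/ is a stop between vowels /o/ and /a/, so it spirantizes to the fricative [s]. /tetuataagotaoll/ → tesuasaagosaoll.
Rule 2 (intervocalic voicing): /s/ is a voiceless obstruent between vowels /e/ and /u/, so it voices to [z]. /s/ is a voiceless obstruent between vowels /a/ and /a/, so it voices to [z]. /s/ is a voiceless obstruent between vowels /o/ and /a/, so it voices to [z]. /tesuasaagosaoll/ → tezuazaagozaoll.
Rule 3 (final cluster simplification): /l/ is the second consonant of a word-final cluster /ll/, so it deletes. /tezuazaagozaoll/ → tezuazaagozaol.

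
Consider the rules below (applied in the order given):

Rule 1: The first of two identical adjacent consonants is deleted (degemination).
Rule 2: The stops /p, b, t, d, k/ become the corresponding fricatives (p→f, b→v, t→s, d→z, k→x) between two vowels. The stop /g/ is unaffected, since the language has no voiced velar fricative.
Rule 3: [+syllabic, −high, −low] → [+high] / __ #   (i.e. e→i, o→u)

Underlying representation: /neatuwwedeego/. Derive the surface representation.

neasuwezeegu

Rule 1 (degemination): /ww/ is a geminate; the first /w/ deletes. /neatuwwedeego/ → neatuwedeego.
Rule 2 (intervocalic spirantization): /t/ is a stop between vowels /a/ and /u/, so it spirantizes to the fricative [s]. /d/ is a stop between vowels /e/ and /e/, so it spirantizes to the fricative [z]. /neatuwedeego/ → neasuwezeego.
Rule 3 (final vowel raising): /o/ is a mid vowel in word-final position, so it raises to [u]. /neasuwezeego/ → neasuwezeegu.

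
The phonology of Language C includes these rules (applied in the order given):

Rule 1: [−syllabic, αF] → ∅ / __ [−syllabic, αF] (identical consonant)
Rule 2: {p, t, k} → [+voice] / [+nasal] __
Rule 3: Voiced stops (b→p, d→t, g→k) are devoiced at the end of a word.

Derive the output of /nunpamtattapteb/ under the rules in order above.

nunbamdataptep

Rule 1 (degemination): /tt/ is a geminate; the first /t/ deletes. /nunpamtattapteb/ → nunpamtatapteb.
Rule 2 (post-nasal voicing): /p/ is a voiceless stop immediately after the nasal /n/, so it voices to [b]. /t/ is a voiceless stop immediately after the nasal /m/, so it voices to [d]. /nunpamtatapteb/ → nunbamdatapteb.
Rule 3 (final devoicing): /b/ is a voiced stop in word-final position, so it devoices to [p]. /nunbamdatapteb/ → nunbamdataptep.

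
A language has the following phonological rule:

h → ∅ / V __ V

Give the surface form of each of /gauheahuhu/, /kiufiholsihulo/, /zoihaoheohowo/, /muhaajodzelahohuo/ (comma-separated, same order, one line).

/gauheahuhu/: /h/ occurs between vowels /u/ and /e/, so it deletes. /h/ occurs between vowels /a/ and /u/, so it deletes. /h/ occurs between vowels /u/ and /u/, so it deletes. → [gaueauu].
/kiufiholsihulo/: /h/ occurs between vowels /i/ and /o/, so it deletes. /h/ occurs between vowels /i/ and /u/, so it deletes. → [kiufiolsiulo].
/zoihaoheohowo/: /h/ occurs between vowels /i/ and /a/, so it deletes. /h/ occurs between vowels /o/ and /e/, so it deletes. /h/ occurs between vowels /o/ and /o/, so it deletes. → [zoiaoeoowo].
/muhaajodzelahohuo/: /h/ occurs between vowels /u/ and /a/, so it deletes. /h/ occurs between vowels /a/ and /o/, so it deletes. /h/ occurs between vowels /o/ and /u/, so it deletes. → [muaajodzelaouo].

gaueauu, kiufiolsiulo, zoiaoeoowo, muaajodzelaouo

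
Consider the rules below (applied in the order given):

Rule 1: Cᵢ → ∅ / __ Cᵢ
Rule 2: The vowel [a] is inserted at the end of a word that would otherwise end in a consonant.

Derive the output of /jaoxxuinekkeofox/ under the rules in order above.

Rule 1 (degemination): /xx/ is a geminate; the first /x/ deletes. /kk/ is a geminate; the first /k/ deletes. /jaoxxuinekkeofox/ → jaoxuinekeofox.
Rule 2 (final a-epenthesis): the form ends in the consonant /x/, so [a] is inserted word-finally. /jaoxuinekeofox/ → jaoxuinekeofoxa.

jaoxuinekeofoxa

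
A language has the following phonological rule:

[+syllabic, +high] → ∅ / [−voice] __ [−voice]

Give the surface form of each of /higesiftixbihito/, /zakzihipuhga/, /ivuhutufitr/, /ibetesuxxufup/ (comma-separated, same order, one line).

higesftxbihto, zakzihphga, ivuhtftr, ibetesxxfp

/higesiftixbihito/: /i/ is a high vowel flanked by voiceless consonants /s/ and /f/, so it deletes. /i/ is a high vowel flanked by voiceless consonants /t/ and /x/, so it deletes. /i/ is a high vowel flanked by voiceless consonants /h/ and /t/, so it deletes. → [higesftxbihto].
/zakzihipuhga/: /i/ is a high vowel flanked by voiceless consonants /h/ and /p/, so it deletes. /u/ is a high vowel flanked by voiceless consonants /p/ and /h/, so it deletes. → [zakzihphga].
/ivuhutufitr/: /u/ is a high vowel flanked by voiceless consonants /h/ and /t/, so it deletes. /u/ is a high vowel flanked by voiceless consonants /t/ and /f/, so it deletes. /i/ is a high vowel flanked by voiceless consonants /f/ and /t/, so it deletes. → [ivuhtftr].
/ibetesuxxufup/: /u/ is a high vowel flanked by voiceless consonants /s/ and /x/, so it deletes. /u/ is a high vowel flanked by voiceless consonants /x/ and /f/, so it deletes. /u/ is a high vowel flanked by voiceless consonants /f/ and /p/, so it deletes. → [ibetesxxfp].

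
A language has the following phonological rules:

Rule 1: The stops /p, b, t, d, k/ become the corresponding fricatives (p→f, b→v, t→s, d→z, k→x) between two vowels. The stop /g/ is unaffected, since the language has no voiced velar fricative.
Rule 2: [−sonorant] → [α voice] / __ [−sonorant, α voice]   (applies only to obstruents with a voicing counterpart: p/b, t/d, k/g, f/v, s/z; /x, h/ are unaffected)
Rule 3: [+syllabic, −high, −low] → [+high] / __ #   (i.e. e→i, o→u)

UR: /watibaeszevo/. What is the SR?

Rule 1 (intervocalic spirantization): /t/ is a stop between vowels /a/ and /i/, so it spirantizes to the fricative [s]. /b/ is a stop between vowels /i/ and /a/, so it spirantizes to the fricative [v]. /watibaeszevo/ → wasivaeszevo.
Rule 2 (regressive voicing assimilation): /s/ precedes the voiced obstruent /z/, so it voices to [z] by assimilation. /wasivaeszevo/ → wasivaezzevo.
Rule 3 (final vowel raising): /o/ is a mid vowel in word-final position, so it raises to [u]. /wasivaezzevo/ → wasivaezzevu.

wasivaezzevu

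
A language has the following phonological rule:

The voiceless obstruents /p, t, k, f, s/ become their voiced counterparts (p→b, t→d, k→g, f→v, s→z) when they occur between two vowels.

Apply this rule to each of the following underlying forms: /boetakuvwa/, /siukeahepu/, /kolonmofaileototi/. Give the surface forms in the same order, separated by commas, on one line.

/boetakuvwa/: /t/ is a voiceless obstruent between vowels /e/ and /a/, so it voices to [d]. /k/ is a voiceless obstruent between vowels /a/ and /u/, so it voices to [g]. → [boedaguvwa].
/siukeahepu/: /k/ is a voiceless obstruent between vowels /u/ and /e/, so it voices to [g]. /p/ is a voiceless obstruent between vowels /e/ and /u/, so it voices to [b]. → [siugeahebu].
/kolonmofaileototi/: /f/ is a voiceless obstruent between vowels /o/ and /a/, so it voices to [v]. /t/ is a voiceless obstruent between vowels /o/ and /o/, so it voices to [d]. /t/ is a voiceless obstruent between vowels /o/ and /i/, so it voices to [d]. → [kolonmovaileododi].

boedaguvwa, siugeahebu, kolonmovaileododi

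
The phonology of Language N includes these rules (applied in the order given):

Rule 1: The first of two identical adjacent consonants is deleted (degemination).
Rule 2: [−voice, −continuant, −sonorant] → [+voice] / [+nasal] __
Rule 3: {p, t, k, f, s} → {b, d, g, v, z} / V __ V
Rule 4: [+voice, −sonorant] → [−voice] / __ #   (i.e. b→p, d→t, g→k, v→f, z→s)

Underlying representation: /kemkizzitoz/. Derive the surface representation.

Rule 1 (degemination): /zz/ is a geminate; the first /z/ deletes. /kemkizzitoz/ → kemkizitoz.
Rule 2 (post-nasal voicing): /k/ is a voiceless stop immediately after the nasal /m/, so it voices to [g]. /kemkizitoz/ → kemgizitoz.
Rule 3 (intervocalic voicing): /t/ is a voiceless obstruent between vowels /i/ and /o/, so it voices to [d]. /kemgizitoz/ → kemgizidoz.
Rule 4 (final devoicing): /z/ is a voiced obstruent in word-final position, so it devoices to [s]. /kemgizidoz/ → kemgizidos.

kemgizidos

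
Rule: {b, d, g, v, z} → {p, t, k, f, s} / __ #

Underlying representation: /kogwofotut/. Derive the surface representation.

No segment of /kogwofotut/ meets the structural description of the rule, so the form surfaces unchanged.

kogwofotut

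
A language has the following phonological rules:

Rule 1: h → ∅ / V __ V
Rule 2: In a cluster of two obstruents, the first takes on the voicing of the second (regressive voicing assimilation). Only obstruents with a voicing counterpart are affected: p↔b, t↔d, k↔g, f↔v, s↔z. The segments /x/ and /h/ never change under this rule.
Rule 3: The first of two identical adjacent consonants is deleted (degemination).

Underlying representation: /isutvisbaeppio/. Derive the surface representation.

isudvizbaepio

Rule 1 (intervocalic h-deletion): no segment meets the environment; /isutvisbaeppio/ is unchanged.
Rule 2 (regressive voicing assimilation): /t/ precedes the voiced obstruent /v/, so it voices to [d] by assimilation. /s/ precedes the voiced obstruent /b/, so it voices to [z] by assimilation. /isutvisbaeppio/ → isudvizbaeppio.
Rule 3 (degemination): /pp/ is a geminate; the first /p/ deletes. /isudvizbaeppio/ → isudvizbaepio.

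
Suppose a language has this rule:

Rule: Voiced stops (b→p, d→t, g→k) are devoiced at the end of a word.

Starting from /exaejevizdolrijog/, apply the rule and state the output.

Scanning /exaejevizdolrijog/: /d/ at position 10 is not in the conditioning environment; /g/ is a voiced stop in word-final position, so it devoices to [k].
Result: [exaejevizdolrijok].

exaejevizdolrijok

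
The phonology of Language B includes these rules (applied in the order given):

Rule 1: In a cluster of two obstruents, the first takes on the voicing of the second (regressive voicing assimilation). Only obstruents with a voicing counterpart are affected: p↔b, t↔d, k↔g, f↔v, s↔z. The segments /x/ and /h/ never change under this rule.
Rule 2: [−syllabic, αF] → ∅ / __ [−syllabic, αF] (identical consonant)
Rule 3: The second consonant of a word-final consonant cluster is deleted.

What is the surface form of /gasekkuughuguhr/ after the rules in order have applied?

gasekuukhuguh

Rule 1 (regressive voicing assimilation): /g/ precedes the voiceless obstruent /h/, so it devoices to [k] by assimilation. /gasekkuughuguhr/ → gasekkuukhuguhr.
Rule 2 (degemination): /kk/ is a geminate; the first /k/ deletes. /gasekkuukhuguhr/ → gasekuukhuguhr.
Rule 3 (final cluster simplification): /r/ is the second consonant of a word-final cluster /hr/, so it deletes. /gasekuukhuguhr/ → gasekuukhuguh.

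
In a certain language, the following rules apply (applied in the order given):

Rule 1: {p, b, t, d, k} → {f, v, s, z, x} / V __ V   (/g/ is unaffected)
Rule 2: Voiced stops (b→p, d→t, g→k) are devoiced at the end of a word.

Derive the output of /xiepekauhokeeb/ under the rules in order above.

Rule 1 (intervocalic spirantization): /p/ is a stop between vowels /e/ and /e/, so it spirantizes to the fricative [f]. /k/ is a stop between vowels /e/ and /a/, so it spirantizes to the fricative [x]. /k/ is a stop between vowels /o/ and /e/, so it spirantizes to the fricative [x]. /xiepekauhokeeb/ → xiefexauhoxeeb.
Rule 2 (final devoicing): /b/ is a voiced stop in word-final position, so it devoices to [p]. /xiefexauhoxeeb/ → xiefexauhoxeep.

xiefexauhoxeep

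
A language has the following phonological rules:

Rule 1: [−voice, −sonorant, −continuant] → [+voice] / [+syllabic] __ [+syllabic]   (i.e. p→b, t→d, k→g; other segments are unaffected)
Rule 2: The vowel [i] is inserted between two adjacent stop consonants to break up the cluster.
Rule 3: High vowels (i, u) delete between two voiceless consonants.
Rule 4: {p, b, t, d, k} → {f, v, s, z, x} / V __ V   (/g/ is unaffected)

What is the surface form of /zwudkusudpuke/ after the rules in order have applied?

Rule 1 (intervocalic voicing): /k/ is a voiceless stop between vowels /u/ and /e/, so it voices to [g]. /zwudkusudpuke/ → zwudkusudpuge.
Rule 2 (stop-cluster i-epenthesis): /d/ and /k/ form a stop–stop cluster, so [i] is inserted between them. /d/ and /p/ form a stop–stop cluster, so [i] is inserted between them. /zwudkusudpuge/ → zwudikusudipuge.
Rule 3 (high vowel syncope): /u/ is a high vowel flanked by voiceless consonants /k/ and /s/, so it deletes. /zwudikusudipuge/ → zwudiksudipuge.
Rule 4 (intervocalic spirantization): /d/ is a stop between vowels /u/ and /i/, so it spirantizes to the fricative [z]. /d/ is a stop between vowels /u/ and /i/, so it spirantizes to the fricative [z]. /p/ is a stop between vowels /i/ and /u/, so it spirantizes to the fricative [f]. /zwudiksudipuge/ → zwuziksuzifuge.

zwuziksuzifuge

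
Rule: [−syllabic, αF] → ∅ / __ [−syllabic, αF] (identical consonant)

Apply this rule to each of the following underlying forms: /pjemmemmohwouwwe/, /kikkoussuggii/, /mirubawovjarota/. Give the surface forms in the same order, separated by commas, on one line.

pjememohwouwe, kikousugii, mirubawovjarota

/pjemmemmohwouwwe/: /mm/ is a geminate; the first /m/ deletes. /mm/ is a geminate; the first /m/ deletes. /ww/ is a geminate; the first /w/ deletes. → [pjememohwouwe].
/kikkoussuggii/: /kk/ is a geminate; the first /k/ deletes. /ss/ is a geminate; the first /s/ deletes. /gg/ is a geminate; the first /g/ deletes. → [kikousugii].
/mirubawovjarota/: the rule's environment is not met; surfaces unchanged as [mirubawovjarota].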